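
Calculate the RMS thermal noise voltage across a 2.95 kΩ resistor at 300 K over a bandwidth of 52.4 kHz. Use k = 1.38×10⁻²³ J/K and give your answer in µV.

V_n = √(4kTRB)
4kTRB = 4 × 1.38×10⁻²³ × 300 × 2.95×10³ × 5.24×10⁴ = 2.56×10⁻¹² V²
V_n = √(2.56×10⁻¹²) = 1.60×10⁻⁶ V = 1.60 µV

1.60 µV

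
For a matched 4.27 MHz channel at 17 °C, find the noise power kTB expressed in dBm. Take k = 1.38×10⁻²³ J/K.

−107.7 dBm

T = 17 °C + 273.15 = 290.15 K
P_n = kTB = 1.38×10⁻²³ × 290.15 × 4.27×10⁶ = 1.71×10⁻¹⁴ W
In dBm: 10 log₁₀(1.71×10⁻¹⁴ / 10⁻³) = −107.7 dBm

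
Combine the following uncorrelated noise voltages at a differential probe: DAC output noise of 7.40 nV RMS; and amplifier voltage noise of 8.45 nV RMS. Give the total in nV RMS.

11.2 nV

Uncorrelated sources add in power (mean-square): V_tot = √(ΣV_i²)
V_tot = √[(7.40×10⁻⁹)² + (8.45×10⁻⁹)²] = 1.12×10⁻⁸ V = 11.2 nV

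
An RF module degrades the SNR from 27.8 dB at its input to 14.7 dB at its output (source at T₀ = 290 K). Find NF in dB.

13.1 dB

NF (dB) = SNR_in(dB) − SNR_out(dB) when the source is at T₀
NF = 27.8 − 14.7 = 13.1 dB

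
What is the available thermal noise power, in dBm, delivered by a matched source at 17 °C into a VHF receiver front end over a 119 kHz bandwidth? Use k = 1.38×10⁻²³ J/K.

−123.2 dBm

T = 17 °C + 273.15 = 290.15 K
P_n = kTB = 1.38×10⁻²³ × 290.15 × 1.19×10⁵ = 4.76×10⁻¹⁶ W
In dBm: 10 log₁₀(4.76×10⁻¹⁶ / 10⁻³) = −123.2 dBm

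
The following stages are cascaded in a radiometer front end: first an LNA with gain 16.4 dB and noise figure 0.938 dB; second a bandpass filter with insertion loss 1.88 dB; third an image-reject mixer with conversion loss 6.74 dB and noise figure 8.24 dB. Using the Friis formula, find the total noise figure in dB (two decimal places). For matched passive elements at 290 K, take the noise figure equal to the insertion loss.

Convert to linear (a loss of L dB is a gain of −L dB): F_i = 10^(NF_i/10), G_i = 10^(G_i,dB/10)
  Stage 1: F_1 = 10^(0.938/10) = 1.241, G_1 = 10^(16.4/10) = 43.65
  Stage 2: F_2 = 10^(1.88/10) = 1.542, G_2 = 10^(−1.88/10) = 0.6486
  Stage 3: F_3 = 10^(8.24/10) = 6.668, G_3 = 10^(−6.74/10) = 0.2118
Friis cascade:
  F = 1.241 + (1.542 − 1)/43.65 + (6.668 − 1)/28.31 = 1.454
NF = 10 log₁₀(1.454) = 1.62 dB

1.62 dB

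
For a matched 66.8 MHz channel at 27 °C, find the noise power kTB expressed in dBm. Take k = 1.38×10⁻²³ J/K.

−95.6 dBm

T = 27 °C + 273.15 = 300.15 K
P_n = kTB = 1.38×10⁻²³ × 300.15 × 6.68×10⁷ = 2.77×10⁻¹³ W
In dBm: 10 log₁₀(2.77×10⁻¹³ / 10⁻³) = −95.6 dBm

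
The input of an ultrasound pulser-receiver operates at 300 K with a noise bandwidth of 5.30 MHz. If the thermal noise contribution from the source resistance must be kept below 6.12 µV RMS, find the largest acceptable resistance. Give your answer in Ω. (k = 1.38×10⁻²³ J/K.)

Johnson–Nyquist: V_n = √(4kTRB) ⇒ R = V_n² / (4kTB)
4kTB = 4 × 1.38×10⁻²³ × 300 × 5.30×10⁶ = 8.78×10⁻¹⁴
R = (6.12×10⁻⁶)² / 8.78×10⁻¹⁴ = 4.27×10² Ω = 427 Ω

427 Ω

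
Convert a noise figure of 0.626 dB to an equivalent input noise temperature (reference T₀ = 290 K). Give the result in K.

45.0 K

F = 10^(0.626/10) = 1.15505
T_e = (F − 1)·T₀ = (1.15505 − 1) × 290 = 45.0 K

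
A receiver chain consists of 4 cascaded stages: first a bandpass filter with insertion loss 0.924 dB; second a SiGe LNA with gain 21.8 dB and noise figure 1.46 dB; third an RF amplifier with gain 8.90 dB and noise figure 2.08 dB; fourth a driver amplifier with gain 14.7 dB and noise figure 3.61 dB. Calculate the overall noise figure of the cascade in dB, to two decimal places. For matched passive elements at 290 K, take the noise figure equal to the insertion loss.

Convert to linear (a loss of L dB is a gain of −L dB): F_i = 10^(NF_i/10), G_i = 10^(G_i,dB/10)
  Stage 1: F_1 = 10^(0.924/10) = 1.237, G_1 = 10^(−0.924/10) = 0.8084
  Stage 2: F_2 = 10^(1.46/10) = 1.400, G_2 = 10^(21.8/10) = 151.4
  Stage 3: F_3 = 10^(2.08/10) = 1.614, G_3 = 10^(8.90/10) = 7.762
  Stage 4: F_4 = 10^(3.61/10) = 2.296, G_4 = 10^(14.7/10) = 29.51
Friis cascade:
  F = 1.237 + (1.400 − 1)/0.8084 + (1.614 − 1)/122.3 + (2.296 − 1)/949.7 = 1.738
NF = 10 log₁₀(1.738) = 2.40 dB

2.40 dB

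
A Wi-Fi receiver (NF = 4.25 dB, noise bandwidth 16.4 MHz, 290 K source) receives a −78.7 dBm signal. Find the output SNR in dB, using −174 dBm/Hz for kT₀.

Noise floor: N = −174 + 10 log₁₀(B) + NF
10 log₁₀(1.64×10⁷) = 72.15 dB
N = −174 + 72.15 + 4.25 = −97.60 dBm
SNR = P_sig − N = −78.7 − (−97.60) = 18.90 dB → 18.9 dB

18.9 dB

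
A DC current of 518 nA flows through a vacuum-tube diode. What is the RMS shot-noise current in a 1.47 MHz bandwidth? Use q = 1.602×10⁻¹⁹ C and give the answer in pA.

494 pA

I_n = √(2qI·B)
2qI·B = 2 × 1.602×10⁻¹⁹ × 5.18×10⁻⁷ × 1.47×10⁶ = 2.44×10⁻¹⁹ A²
I_n = √(2.44×10⁻¹⁹) = 4.94×10⁻¹⁰ A = 494 pA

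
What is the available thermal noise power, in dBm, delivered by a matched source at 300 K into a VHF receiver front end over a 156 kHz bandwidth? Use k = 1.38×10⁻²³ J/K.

P_n = kTB = 1.38×10⁻²³ × 300 × 1.56×10⁵ = 6.46×10⁻¹⁶ W
In dBm: 10 log₁₀(6.46×10⁻¹⁶ / 10⁻³) = −121.9 dBm

−121.9 dBm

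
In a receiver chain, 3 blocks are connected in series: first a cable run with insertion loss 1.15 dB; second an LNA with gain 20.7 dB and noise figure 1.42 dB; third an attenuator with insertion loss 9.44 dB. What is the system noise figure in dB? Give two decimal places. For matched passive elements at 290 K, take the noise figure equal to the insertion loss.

Convert to linear (a loss of L dB is a gain of −L dB): F_i = 10^(NF_i/10), G_i = 10^(G_i,dB/10)
  Stage 1: F_1 = 10^(1.15/10) = 1.303, G_1 = 10^(−1.15/10) = 0.7674
  Stage 2: F_2 = 10^(1.42/10) = 1.387, G_2 = 10^(20.7/10) = 117.5
  Stage 3: F_3 = 10^(9.44/10) = 8.790, G_3 = 10^(−9.44/10) = 0.1138
Friis cascade:
  F = 1.303 + (1.387 − 1)/0.7674 + (8.790 − 1)/90.16 = 1.894
NF = 10 log₁₀(1.894) = 2.77 dB

2.77 dB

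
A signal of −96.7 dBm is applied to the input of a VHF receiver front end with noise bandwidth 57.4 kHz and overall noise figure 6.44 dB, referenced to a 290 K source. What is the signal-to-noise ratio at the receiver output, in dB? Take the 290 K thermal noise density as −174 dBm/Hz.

23.3 dB

Noise floor: N = −174 + 10 log₁₀(B) + NF
10 log₁₀(5.74×10⁴) = 47.59 dB
N = −174 + 47.59 + 6.44 = −119.97 dBm
SNR = P_sig − N = −96.7 − (−119.97) = 23.27 dB → 23.3 dB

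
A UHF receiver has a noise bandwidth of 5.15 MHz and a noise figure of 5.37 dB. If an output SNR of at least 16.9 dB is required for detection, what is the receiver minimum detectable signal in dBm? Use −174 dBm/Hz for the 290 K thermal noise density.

−84.6 dBm

Sensitivity = −174 + 10 log₁₀(B) + NF + SNR_min
= −174 + 67.12 + 5.37 + 16.9
= −84.61 dBm → −84.6 dBm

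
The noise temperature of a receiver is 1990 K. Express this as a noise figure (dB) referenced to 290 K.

F = 1 + T_e/T₀ = 1 + 1990/290 = 7.86207
NF = 10 log₁₀(7.86207) = 8.96 dB

8.96 dB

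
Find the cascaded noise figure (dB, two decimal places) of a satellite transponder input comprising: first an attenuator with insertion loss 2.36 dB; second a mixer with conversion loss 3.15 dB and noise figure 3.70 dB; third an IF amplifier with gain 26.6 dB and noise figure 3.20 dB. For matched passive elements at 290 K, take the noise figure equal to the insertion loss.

8.98 dB

Convert to linear (a loss of L dB is a gain of −L dB): F_i = 10^(NF_i/10), G_i = 10^(G_i,dB/10)
  Stage 1: F_1 = 10^(2.36/10) = 1.722, G_1 = 10^(−2.36/10) = 0.5808
  Stage 2: F_2 = 10^(3.70/10) = 2.344, G_2 = 10^(−3.15/10) = 0.4842
  Stage 3: F_3 = 10^(3.20/10) = 2.089, G_3 = 10^(26.6/10) = 457.1
Friis cascade:
  F = 1.722 + (2.344 − 1)/0.5808 + (2.089 − 1)/0.2812 = 7.910
NF = 10 log₁₀(7.910) = 8.98 dB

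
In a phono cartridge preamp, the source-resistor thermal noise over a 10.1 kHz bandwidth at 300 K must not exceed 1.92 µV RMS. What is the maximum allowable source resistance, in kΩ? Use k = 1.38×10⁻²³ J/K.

Johnson–Nyquist: V_n = √(4kTRB) ⇒ R = V_n² / (4kTB)
4kTB = 4 × 1.38×10⁻²³ × 300 × 1.01×10⁴ = 1.67×10⁻¹⁶
R = (1.92×10⁻⁶)² / 1.67×10⁻¹⁶ = 2.20×10⁴ Ω = 22.0 kΩ

22.0 kΩ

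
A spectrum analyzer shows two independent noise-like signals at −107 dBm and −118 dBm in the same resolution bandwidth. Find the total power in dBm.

Convert to linear, add, convert back:
P₁ = 2.00×10⁻¹⁴ W, P₂ = 1.58×10⁻¹⁵ W
P_tot = 2.15×10⁻¹⁴ W → 10 log₁₀(P_tot / 10⁻³) = −106.7 dBm

−106.7 dBm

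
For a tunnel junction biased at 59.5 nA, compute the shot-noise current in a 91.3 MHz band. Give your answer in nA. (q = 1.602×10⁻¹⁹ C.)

I_n = √(2qI·B)
2qI·B = 2 × 1.602×10⁻¹⁹ × 5.95×10⁻⁸ × 9.13×10⁷ = 1.74×10⁻¹⁸ A²
I_n = √(1.74×10⁻¹⁸) = 1.32×10⁻⁹ A = 1.32 nA

1.32 nA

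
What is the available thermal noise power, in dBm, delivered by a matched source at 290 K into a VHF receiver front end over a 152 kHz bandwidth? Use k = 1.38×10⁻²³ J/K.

−122.2 dBm

P_n = kTB = 1.38×10⁻²³ × 290 × 1.52×10⁵ = 6.08×10⁻¹⁶ W
In dBm: 10 log₁₀(6.08×10⁻¹⁶ / 10⁻³) = −122.2 dBm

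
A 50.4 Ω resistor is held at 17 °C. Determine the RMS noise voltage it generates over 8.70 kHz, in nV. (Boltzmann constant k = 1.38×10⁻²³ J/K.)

83.8 nV

T = 17 °C + 273.15 = 290.15 K
V_n = √(4kTRB)
4kTRB = 4 × 1.38×10⁻²³ × 290.15 × 5.04×10¹ × 8.70×10³ = 7.02×10⁻¹⁵ V²
V_n = √(7.02×10⁻¹⁵) = 8.38×10⁻⁸ V = 83.8 nV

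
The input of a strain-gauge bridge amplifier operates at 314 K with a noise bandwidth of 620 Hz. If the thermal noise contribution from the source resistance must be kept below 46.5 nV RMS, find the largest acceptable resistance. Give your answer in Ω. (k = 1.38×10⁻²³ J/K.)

201 Ω

Johnson–Nyquist: V_n = √(4kTRB) ⇒ R = V_n² / (4kTB)
4kTB = 4 × 1.38×10⁻²³ × 314 × 6.20×10² = 1.07×10⁻¹⁷
R = (4.65×10⁻⁸)² / 1.07×10⁻¹⁷ = 2.01×10² Ω = 201 Ω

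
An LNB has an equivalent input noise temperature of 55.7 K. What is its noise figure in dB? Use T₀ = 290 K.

F = 1 + T_e/T₀ = 1 + 55.7/290 = 1.19207
NF = 10 log₁₀(1.19207) = 0.763 dB

0.763 dB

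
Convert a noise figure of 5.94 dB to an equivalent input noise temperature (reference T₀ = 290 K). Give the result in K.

F = 10^(5.94/10) = 3.92645
T_e = (F − 1)·T₀ = (3.92645 − 1) × 290 = 849 K

849 K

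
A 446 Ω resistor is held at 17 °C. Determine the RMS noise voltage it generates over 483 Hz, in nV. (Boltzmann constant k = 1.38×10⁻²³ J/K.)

T = 17 °C + 273.15 = 290.15 K
V_n = √(4kTRB)
4kTRB = 4 × 1.38×10⁻²³ × 290.15 × 4.46×10² × 4.83×10² = 3.45×10⁻¹⁵ V²
V_n = √(3.45×10⁻¹⁵) = 5.87×10⁻⁸ V = 58.7 nV

58.7 nV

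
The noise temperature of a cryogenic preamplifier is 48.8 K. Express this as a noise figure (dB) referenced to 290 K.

0.675 dB

F = 1 + T_e/T₀ = 1 + 48.8/290 = 1.16828
NF = 10 log₁₀(1.16828) = 0.675 dB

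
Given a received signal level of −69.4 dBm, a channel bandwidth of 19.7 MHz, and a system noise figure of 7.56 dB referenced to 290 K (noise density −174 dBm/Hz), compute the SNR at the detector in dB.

Noise floor: N = −174 + 10 log₁₀(B) + NF
10 log₁₀(1.97×10⁷) = 72.94 dB
N = −174 + 72.94 + 7.56 = −93.50 dBm
SNR = P_sig − N = −69.4 − (−93.50) = 24.10 dB → 24.1 dB

24.1 dB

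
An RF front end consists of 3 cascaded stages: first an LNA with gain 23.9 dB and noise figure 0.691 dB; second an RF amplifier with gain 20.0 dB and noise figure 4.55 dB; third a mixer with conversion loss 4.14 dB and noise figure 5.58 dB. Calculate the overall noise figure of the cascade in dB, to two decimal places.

Convert to linear (a loss of L dB is a gain of −L dB): F_i = 10^(NF_i/10), G_i = 10^(G_i,dB/10)
  Stage 1: F_1 = 10^(0.691/10) = 1.172, G_1 = 10^(23.9/10) = 245.5
  Stage 2: F_2 = 10^(4.55/10) = 2.851, G_2 = 10^(20.0/10) = 100.0
  Stage 3: F_3 = 10^(5.58/10) = 3.614, G_3 = 10^(−4.14/10) = 0.3855
Friis cascade:
  F = 1.172 + (2.851 − 1)/245.5 + (3.614 − 1)/2.455×10⁴ = 1.180
NF = 10 log₁₀(1.180) = 0.72 dB

0.72 dB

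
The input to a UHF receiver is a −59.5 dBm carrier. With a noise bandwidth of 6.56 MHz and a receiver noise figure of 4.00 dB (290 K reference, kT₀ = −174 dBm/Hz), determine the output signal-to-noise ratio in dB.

42.3 dB

Noise floor: N = −174 + 10 log₁₀(B) + NF
10 log₁₀(6.56×10⁶) = 68.17 dB
N = −174 + 68.17 + 4.00 = −101.83 dBm
SNR = P_sig − N = −59.5 − (−101.83) = 42.33 dB → 42.3 dB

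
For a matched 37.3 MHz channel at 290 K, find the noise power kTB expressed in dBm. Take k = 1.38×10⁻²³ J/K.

−98.3 dBm

P_n = kTB = 1.38×10⁻²³ × 290 × 3.73×10⁷ = 1.49×10⁻¹³ W
In dBm: 10 log₁₀(1.49×10⁻¹³ / 10⁻³) = −98.3 dBm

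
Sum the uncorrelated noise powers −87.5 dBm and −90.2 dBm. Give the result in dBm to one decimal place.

Convert to linear, add, convert back:
P₁ = 1.78×10⁻¹² W, P₂ = 9.55×10⁻¹³ W
P_tot = 2.73×10⁻¹² W → 10 log₁₀(P_tot / 10⁻³) = −85.6 dBm

−85.6 dBm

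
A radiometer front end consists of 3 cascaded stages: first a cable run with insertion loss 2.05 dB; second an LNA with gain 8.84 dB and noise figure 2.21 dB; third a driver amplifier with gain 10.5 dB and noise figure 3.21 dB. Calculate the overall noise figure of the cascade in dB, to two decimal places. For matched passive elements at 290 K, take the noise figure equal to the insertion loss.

Convert to linear (a loss of L dB is a gain of −L dB): F_i = 10^(NF_i/10), G_i = 10^(G_i,dB/10)
  Stage 1: F_1 = 10^(2.05/10) = 1.603, G_1 = 10^(−2.05/10) = 0.6237
  Stage 2: F_2 = 10^(2.21/10) = 1.663, G_2 = 10^(8.84/10) = 7.656
  Stage 3: F_3 = 10^(3.21/10) = 2.094, G_3 = 10^(10.5/10) = 11.22
Friis cascade:
  F = 1.603 + (1.663 − 1)/0.6237 + (2.094 − 1)/4.775 = 2.896
NF = 10 log₁₀(2.896) = 4.62 dB

4.62 dB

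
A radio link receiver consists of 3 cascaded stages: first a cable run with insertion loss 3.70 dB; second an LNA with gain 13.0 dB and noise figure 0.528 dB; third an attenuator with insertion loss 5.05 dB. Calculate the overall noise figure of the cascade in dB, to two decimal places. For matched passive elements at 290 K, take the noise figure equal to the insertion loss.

Convert to linear (a loss of L dB is a gain of −L dB): F_i = 10^(NF_i/10), G_i = 10^(G_i,dB/10)
  Stage 1: F_1 = 10^(3.70/10) = 2.344, G_1 = 10^(−3.70/10) = 0.4266
  Stage 2: F_2 = 10^(0.528/10) = 1.129, G_2 = 10^(13.0/10) = 19.95
  Stage 3: F_3 = 10^(5.05/10) = 3.199, G_3 = 10^(−5.05/10) = 0.3126
Friis cascade:
  F = 2.344 + (1.129 − 1)/0.4266 + (3.199 − 1)/8.511 = 2.906
NF = 10 log₁₀(2.906) = 4.63 dB

4.63 dB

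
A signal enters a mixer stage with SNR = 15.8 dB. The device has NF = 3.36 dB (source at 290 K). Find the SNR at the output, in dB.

By definition F = SNR_in/SNR_out, so in dB: SNR_out = SNR_in − NF
SNR_out = 15.8 − 3.36 = 12.44 dB

12.44 dB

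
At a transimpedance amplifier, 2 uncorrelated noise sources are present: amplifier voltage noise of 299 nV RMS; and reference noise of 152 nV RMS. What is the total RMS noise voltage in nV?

335 nV

Uncorrelated sources add in power (mean-square): V_tot = √(ΣV_i²)
V_tot = √[(2.99×10⁻⁷)² + (1.52×10⁻⁷)²] = 3.35×10⁻⁷ V = 335 nV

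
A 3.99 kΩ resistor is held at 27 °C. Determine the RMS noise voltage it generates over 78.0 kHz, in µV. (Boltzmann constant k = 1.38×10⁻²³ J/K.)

T = 27 °C + 273.15 = 300.15 K
V_n = √(4kTRB)
4kTRB = 4 × 1.38×10⁻²³ × 300.15 × 3.99×10³ × 7.80×10⁴ = 5.16×10⁻¹² V²
V_n = √(5.16×10⁻¹²) = 2.27×10⁻⁶ V = 2.27 µV

2.27 µV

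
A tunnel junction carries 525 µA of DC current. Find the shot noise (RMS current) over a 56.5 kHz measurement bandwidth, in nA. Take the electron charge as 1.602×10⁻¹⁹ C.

3.08 nA

I_n = √(2qI·B)
2qI·B = 2 × 1.602×10⁻¹⁹ × 5.25×10⁻⁴ × 5.65×10⁴ = 9.50×10⁻¹⁸ A²
I_n = √(9.50×10⁻¹⁸) = 3.08×10⁻⁹ A = 3.08 nA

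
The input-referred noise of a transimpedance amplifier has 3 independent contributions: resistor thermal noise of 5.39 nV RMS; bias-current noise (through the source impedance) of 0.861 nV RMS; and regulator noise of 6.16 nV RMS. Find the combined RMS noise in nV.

Uncorrelated sources add in power (mean-square): V_tot = √(ΣV_i²)
V_tot = √[(5.39×10⁻⁹)² + (8.61×10⁻¹⁰)² + (6.16×10⁻⁹)²] = 8.23×10⁻⁹ V = 8.23 nV

8.23 nV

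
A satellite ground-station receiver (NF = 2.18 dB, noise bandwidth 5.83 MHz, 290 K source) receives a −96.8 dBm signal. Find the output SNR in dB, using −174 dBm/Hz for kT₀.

Noise floor: N = −174 + 10 log₁₀(B) + NF
10 log₁₀(5.83×10⁶) = 67.66 dB
N = −174 + 67.66 + 2.18 = −104.16 dBm
SNR = P_sig − N = −96.8 − (−104.16) = 7.36 dB → 7.4 dB

7.4 dB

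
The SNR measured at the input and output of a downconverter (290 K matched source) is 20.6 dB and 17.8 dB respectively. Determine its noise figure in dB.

2.8 dB

NF (dB) = SNR_in(dB) − SNR_out(dB) when the source is at T₀
NF = 20.6 − 17.8 = 2.8 dB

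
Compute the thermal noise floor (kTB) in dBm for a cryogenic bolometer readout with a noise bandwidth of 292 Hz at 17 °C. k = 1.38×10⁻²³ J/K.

T = 17 °C + 273.15 = 290.15 K
P_n = kTB = 1.38×10⁻²³ × 290.15 × 2.92×10² = 1.17×10⁻¹⁸ W
In dBm: 10 log₁₀(1.17×10⁻¹⁸ / 10⁻³) = −149.3 dBm

−149.3 dBm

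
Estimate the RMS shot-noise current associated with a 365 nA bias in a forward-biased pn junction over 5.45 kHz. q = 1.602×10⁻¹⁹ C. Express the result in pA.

I_n = √(2qI·B)
2qI·B = 2 × 1.602×10⁻¹⁹ × 3.65×10⁻⁷ × 5.45×10³ = 6.37×10⁻²² A²
I_n = √(6.37×10⁻²²) = 2.52×10⁻¹¹ A = 25.2 pA

25.2 pA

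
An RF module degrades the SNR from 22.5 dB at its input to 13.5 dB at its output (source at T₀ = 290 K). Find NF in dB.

9.0 dB

NF (dB) = SNR_in(dB) − SNR_out(dB) when the source is at T₀
NF = 22.5 − 13.5 = 9.0 dB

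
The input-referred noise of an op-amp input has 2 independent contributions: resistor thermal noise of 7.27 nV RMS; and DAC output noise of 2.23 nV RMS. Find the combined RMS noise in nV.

Uncorrelated sources add in power (mean-square): V_tot = √(ΣV_i²)
V_tot = √[(7.27×10⁻⁹)² + (2.23×10⁻⁹)²] = 7.60×10⁻⁹ V = 7.60 nV

7.60 nV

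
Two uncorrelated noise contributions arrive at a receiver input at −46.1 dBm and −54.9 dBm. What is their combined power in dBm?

Convert to linear, add, convert back:
P₁ = 2.45×10⁻⁸ W, P₂ = 3.24×10⁻⁹ W
P_tot = 2.78×10⁻⁸ W → 10 log₁₀(P_tot / 10⁻³) = −45.6 dBm

−45.6 dBm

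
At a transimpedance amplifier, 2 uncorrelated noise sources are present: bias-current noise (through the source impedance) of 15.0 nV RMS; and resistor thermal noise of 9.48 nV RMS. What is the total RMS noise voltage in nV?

Uncorrelated sources add in power (mean-square): V_tot = √(ΣV_i²)
V_tot = √[(1.50×10⁻⁸)² + (9.48×10⁻⁹)²] = 1.77×10⁻⁸ V = 17.7 nV

17.7 nV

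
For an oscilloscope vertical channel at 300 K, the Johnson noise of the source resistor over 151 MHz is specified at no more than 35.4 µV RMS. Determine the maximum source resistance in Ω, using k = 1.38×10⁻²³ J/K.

501 Ω

Johnson–Nyquist: V_n = √(4kTRB) ⇒ R = V_n² / (4kTB)
4kTB = 4 × 1.38×10⁻²³ × 300 × 1.51×10⁸ = 2.50×10⁻¹²
R = (3.54×10⁻⁵)² / 2.50×10⁻¹² = 5.01×10² Ω = 501 Ω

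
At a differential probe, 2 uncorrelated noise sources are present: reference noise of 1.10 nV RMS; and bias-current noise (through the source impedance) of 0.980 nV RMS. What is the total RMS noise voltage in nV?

Uncorrelated sources add in power (mean-square): V_tot = √(ΣV_i²)
V_tot = √[(1.10×10⁻⁹)² + (9.80×10⁻¹⁰)²] = 1.47×10⁻⁹ V = 1.47 nV

1.47 nV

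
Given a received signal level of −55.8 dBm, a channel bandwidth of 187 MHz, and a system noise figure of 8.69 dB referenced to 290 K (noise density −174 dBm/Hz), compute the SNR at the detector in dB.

26.8 dB

Noise floor: N = −174 + 10 log₁₀(B) + NF
10 log₁₀(1.87×10⁸) = 82.72 dB
N = −174 + 82.72 + 8.69 = −82.59 dBm
SNR = P_sig − N = −55.8 − (−82.59) = 26.79 dB → 26.8 dB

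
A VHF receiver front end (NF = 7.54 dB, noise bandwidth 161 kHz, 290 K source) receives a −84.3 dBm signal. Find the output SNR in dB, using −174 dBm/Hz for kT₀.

Noise floor: N = −174 + 10 log₁₀(B) + NF
10 log₁₀(1.61×10⁵) = 52.07 dB
N = −174 + 52.07 + 7.54 = −114.39 dBm
SNR = P_sig − N = −84.3 − (−114.39) = 30.09 dB → 30.1 dB

30.1 dB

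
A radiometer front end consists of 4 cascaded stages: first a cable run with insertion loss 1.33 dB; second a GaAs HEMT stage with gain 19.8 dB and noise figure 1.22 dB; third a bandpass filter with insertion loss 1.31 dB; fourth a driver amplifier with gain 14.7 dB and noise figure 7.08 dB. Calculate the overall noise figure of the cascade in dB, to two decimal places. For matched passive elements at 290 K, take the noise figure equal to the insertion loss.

Convert to linear (a loss of L dB is a gain of −L dB): F_i = 10^(NF_i/10), G_i = 10^(G_i,dB/10)
  Stage 1: F_1 = 10^(1.33/10) = 1.358, G_1 = 10^(−1.33/10) = 0.7362
  Stage 2: F_2 = 10^(1.22/10) = 1.324, G_2 = 10^(19.8/10) = 95.50
  Stage 3: F_3 = 10^(1.31/10) = 1.352, G_3 = 10^(−1.31/10) = 0.7396
  Stage 4: F_4 = 10^(7.08/10) = 5.105, G_4 = 10^(14.7/10) = 29.51
Friis cascade:
  F = 1.358 + (1.324 − 1)/0.7362 + (1.352 − 1)/70.31 + (5.105 − 1)/52.00 = 1.883
NF = 10 log₁₀(1.883) = 2.75 dB

2.75 dB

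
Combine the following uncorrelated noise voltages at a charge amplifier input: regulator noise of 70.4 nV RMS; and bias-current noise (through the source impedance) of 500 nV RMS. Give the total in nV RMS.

505 nV

Uncorrelated sources add in power (mean-square): V_tot = √(ΣV_i²)
V_tot = √[(7.04×10⁻⁸)² + (5.00×10⁻⁷)²] = 5.05×10⁻⁷ V = 505 nV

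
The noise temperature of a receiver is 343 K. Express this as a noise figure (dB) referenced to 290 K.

F = 1 + T_e/T₀ = 1 + 343/290 = 2.18276
NF = 10 log₁₀(2.18276) = 3.39 dB

3.39 dB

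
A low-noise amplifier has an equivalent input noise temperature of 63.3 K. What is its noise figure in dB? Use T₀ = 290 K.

F = 1 + T_e/T₀ = 1 + 63.3/290 = 1.21828
NF = 10 log₁₀(1.21828) = 0.857 dB

0.857 dB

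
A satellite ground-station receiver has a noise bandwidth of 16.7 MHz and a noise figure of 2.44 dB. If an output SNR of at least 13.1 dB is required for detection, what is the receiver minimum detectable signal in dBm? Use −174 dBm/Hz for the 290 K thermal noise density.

−86.2 dBm

Sensitivity = −174 + 10 log₁₀(B) + NF + SNR_min
= −174 + 72.23 + 2.44 + 13.1
= −86.23 dBm → −86.2 dBm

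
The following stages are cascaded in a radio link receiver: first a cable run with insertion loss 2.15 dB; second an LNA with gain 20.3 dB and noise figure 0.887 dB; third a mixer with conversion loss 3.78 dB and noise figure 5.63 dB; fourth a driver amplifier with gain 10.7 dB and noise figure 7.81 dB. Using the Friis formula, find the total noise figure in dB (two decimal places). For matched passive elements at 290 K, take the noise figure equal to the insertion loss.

Convert to linear (a loss of L dB is a gain of −L dB): F_i = 10^(NF_i/10), G_i = 10^(G_i,dB/10)
  Stage 1: F_1 = 10^(2.15/10) = 1.641, G_1 = 10^(−2.15/10) = 0.6095
  Stage 2: F_2 = 10^(0.887/10) = 1.227, G_2 = 10^(20.3/10) = 107.2
  Stage 3: F_3 = 10^(5.63/10) = 3.656, G_3 = 10^(−3.78/10) = 0.4188
  Stage 4: F_4 = 10^(7.81/10) = 6.039, G_4 = 10^(10.7/10) = 11.75
Friis cascade:
  F = 1.641 + (1.227 − 1)/0.6095 + (3.656 − 1)/65.31 + (6.039 − 1)/27.35 = 2.237
NF = 10 log₁₀(2.237) = 3.50 dB

3.50 dB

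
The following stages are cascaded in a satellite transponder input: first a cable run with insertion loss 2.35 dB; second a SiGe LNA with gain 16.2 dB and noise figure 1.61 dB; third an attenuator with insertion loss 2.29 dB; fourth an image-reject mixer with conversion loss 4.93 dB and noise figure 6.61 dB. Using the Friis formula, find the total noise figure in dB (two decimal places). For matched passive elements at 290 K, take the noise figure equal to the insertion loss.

4.42 dB

Convert to linear (a loss of L dB is a gain of −L dB): F_i = 10^(NF_i/10), G_i = 10^(G_i,dB/10)
  Stage 1: F_1 = 10^(2.35/10) = 1.718, G_1 = 10^(−2.35/10) = 0.5821
  Stage 2: F_2 = 10^(1.61/10) = 1.449, G_2 = 10^(16.2/10) = 41.69
  Stage 3: F_3 = 10^(2.29/10) = 1.694, G_3 = 10^(−2.29/10) = 0.5902
  Stage 4: F_4 = 10^(6.61/10) = 4.581, G_4 = 10^(−4.93/10) = 0.3214
Friis cascade:
  F = 1.718 + (1.449 − 1)/0.5821 + (1.694 − 1)/24.27 + (4.581 − 1)/14.32 = 2.768
NF = 10 log₁₀(2.768) = 4.42 dB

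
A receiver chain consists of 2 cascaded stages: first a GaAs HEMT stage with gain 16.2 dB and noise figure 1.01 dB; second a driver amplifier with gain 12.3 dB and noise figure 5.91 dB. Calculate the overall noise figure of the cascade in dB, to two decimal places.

Convert to linear (a loss of L dB is a gain of −L dB): F_i = 10^(NF_i/10), G_i = 10^(G_i,dB/10)
  Stage 1: F_1 = 10^(1.01/10) = 1.262, G_1 = 10^(16.2/10) = 41.69
  Stage 2: F_2 = 10^(5.91/10) = 3.899, G_2 = 10^(12.3/10) = 16.98
Friis cascade:
  F = 1.262 + (3.899 − 1)/41.69 = 1.331
NF = 10 log₁₀(1.331) = 1.24 dB

1.24 dB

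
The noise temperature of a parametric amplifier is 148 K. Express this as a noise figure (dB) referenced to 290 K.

1.79 dB

F = 1 + T_e/T₀ = 1 + 148/290 = 1.51034
NF = 10 log₁₀(1.51034) = 1.79 dB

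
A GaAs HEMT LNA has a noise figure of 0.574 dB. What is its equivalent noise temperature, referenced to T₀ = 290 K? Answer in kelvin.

41.0 K

F = 10^(0.574/10) = 1.1413
T_e = (F − 1)·T₀ = (1.1413 − 1) × 290 = 41.0 K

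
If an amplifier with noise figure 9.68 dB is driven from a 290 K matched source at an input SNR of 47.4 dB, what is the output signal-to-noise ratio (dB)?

By definition F = SNR_in/SNR_out, so in dB: SNR_out = SNR_in − NF
SNR_out = 47.4 − 9.68 = 37.72 dB

37.72 dB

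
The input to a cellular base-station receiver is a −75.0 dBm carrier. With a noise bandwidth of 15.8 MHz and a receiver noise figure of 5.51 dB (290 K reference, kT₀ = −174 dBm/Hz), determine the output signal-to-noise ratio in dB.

Noise floor: N = −174 + 10 log₁₀(B) + NF
10 log₁₀(1.58×10⁷) = 71.99 dB
N = −174 + 71.99 + 5.51 = −96.50 dBm
SNR = P_sig − N = −75.0 − (−96.50) = 21.50 dB → 21.5 dB

21.5 dB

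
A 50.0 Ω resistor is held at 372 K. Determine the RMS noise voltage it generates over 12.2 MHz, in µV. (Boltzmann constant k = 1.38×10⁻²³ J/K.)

V_n = √(4kTRB)
4kTRB = 4 × 1.38×10⁻²³ × 372 × 5.00×10¹ × 1.22×10⁷ = 1.25×10⁻¹¹ V²
V_n = √(1.25×10⁻¹¹) = 3.54×10⁻⁶ V = 3.54 µV

3.54 µV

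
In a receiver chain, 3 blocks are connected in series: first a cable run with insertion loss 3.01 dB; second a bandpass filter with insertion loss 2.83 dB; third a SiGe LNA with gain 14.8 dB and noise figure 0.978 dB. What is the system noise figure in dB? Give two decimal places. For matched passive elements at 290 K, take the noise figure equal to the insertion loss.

Convert to linear (a loss of L dB is a gain of −L dB): F_i = 10^(NF_i/10), G_i = 10^(G_i,dB/10)
  Stage 1: F_1 = 10^(3.01/10) = 2.000, G_1 = 10^(−3.01/10) = 0.5000
  Stage 2: F_2 = 10^(2.83/10) = 1.919, G_2 = 10^(−2.83/10) = 0.5212
  Stage 3: F_3 = 10^(0.978/10) = 1.253, G_3 = 10^(14.8/10) = 30.20
Friis cascade:
  F = 2.000 + (1.919 − 1)/0.5000 + (1.253 − 1)/0.2606 = 4.806
NF = 10 log₁₀(4.806) = 6.82 dB

6.82 dB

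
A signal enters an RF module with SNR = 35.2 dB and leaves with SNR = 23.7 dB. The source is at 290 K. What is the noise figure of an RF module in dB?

NF (dB) = SNR_in(dB) − SNR_out(dB) when the source is at T₀
NF = 35.2 − 23.7 = 11.5 dB

11.5 dB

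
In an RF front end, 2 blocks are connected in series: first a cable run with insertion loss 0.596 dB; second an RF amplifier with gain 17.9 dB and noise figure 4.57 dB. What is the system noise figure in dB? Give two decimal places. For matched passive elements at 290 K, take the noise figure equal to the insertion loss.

5.17 dB

Convert to linear (a loss of L dB is a gain of −L dB): F_i = 10^(NF_i/10), G_i = 10^(G_i,dB/10)
  Stage 1: F_1 = 10^(0.596/10) = 1.147, G_1 = 10^(−0.596/10) = 0.8718
  Stage 2: F_2 = 10^(4.57/10) = 2.864, G_2 = 10^(17.9/10) = 61.66
Friis cascade:
  F = 1.147 + (2.864 − 1)/0.8718 = 3.285
NF = 10 log₁₀(3.285) = 5.17 dB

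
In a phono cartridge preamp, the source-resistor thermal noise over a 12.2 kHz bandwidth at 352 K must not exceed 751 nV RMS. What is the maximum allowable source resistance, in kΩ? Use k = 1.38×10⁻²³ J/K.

Johnson–Nyquist: V_n = √(4kTRB) ⇒ R = V_n² / (4kTB)
4kTB = 4 × 1.38×10⁻²³ × 352 × 1.22×10⁴ = 2.37×10⁻¹⁶
R = (7.51×10⁻⁷)² / 2.37×10⁻¹⁶ = 2.38×10³ Ω = 2.38 kΩ

2.38 kΩ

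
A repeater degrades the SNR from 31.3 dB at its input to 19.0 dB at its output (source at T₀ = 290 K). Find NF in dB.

12.3 dB

NF (dB) = SNR_in(dB) − SNR_out(dB) when the source is at T₀
NF = 31.3 − 19.0 = 12.3 dB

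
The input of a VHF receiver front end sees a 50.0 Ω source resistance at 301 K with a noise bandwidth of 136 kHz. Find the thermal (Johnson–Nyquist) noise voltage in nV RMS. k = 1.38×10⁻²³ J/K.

V_n = √(4kTRB)
4kTRB = 4 × 1.38×10⁻²³ × 301 × 5.00×10¹ × 1.36×10⁵ = 1.13×10⁻¹³ V²
V_n = √(1.13×10⁻¹³) = 3.36×10⁻⁷ V = 336 nV

336 nV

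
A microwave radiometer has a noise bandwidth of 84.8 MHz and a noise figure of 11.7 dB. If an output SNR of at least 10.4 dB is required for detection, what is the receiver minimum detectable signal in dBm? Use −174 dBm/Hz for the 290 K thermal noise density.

Sensitivity = −174 + 10 log₁₀(B) + NF + SNR_min
= −174 + 79.28 + 11.7 + 10.4
= −72.62 dBm → −72.6 dBm

−72.6 dBm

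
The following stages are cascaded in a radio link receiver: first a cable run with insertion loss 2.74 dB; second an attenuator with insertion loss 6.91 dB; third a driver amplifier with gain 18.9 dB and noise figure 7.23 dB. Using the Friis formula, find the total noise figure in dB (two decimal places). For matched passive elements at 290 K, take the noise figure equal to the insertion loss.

16.88 dB

Convert to linear (a loss of L dB is a gain of −L dB): F_i = 10^(NF_i/10), G_i = 10^(G_i,dB/10)
  Stage 1: F_1 = 10^(2.74/10) = 1.879, G_1 = 10^(−2.74/10) = 0.5321
  Stage 2: F_2 = 10^(6.91/10) = 4.909, G_2 = 10^(−6.91/10) = 0.2037
  Stage 3: F_3 = 10^(7.23/10) = 5.284, G_3 = 10^(18.9/10) = 77.62
Friis cascade:
  F = 1.879 + (4.909 − 1)/0.5321 + (5.284 − 1)/0.1084 = 48.75
NF = 10 log₁₀(48.75) = 16.88 dB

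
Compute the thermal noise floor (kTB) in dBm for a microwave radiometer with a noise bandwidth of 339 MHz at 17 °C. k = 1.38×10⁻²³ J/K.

T = 17 °C + 273.15 = 290.15 K
P_n = kTB = 1.38×10⁻²³ × 290.15 × 3.39×10⁸ = 1.36×10⁻¹² W
In dBm: 10 log₁₀(1.36×10⁻¹² / 10⁻³) = −88.7 dBm

−88.7 dBm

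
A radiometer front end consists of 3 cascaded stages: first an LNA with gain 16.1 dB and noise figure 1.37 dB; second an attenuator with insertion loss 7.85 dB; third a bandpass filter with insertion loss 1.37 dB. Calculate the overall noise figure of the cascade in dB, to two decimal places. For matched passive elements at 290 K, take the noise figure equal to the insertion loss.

Convert to linear (a loss of L dB is a gain of −L dB): F_i = 10^(NF_i/10), G_i = 10^(G_i,dB/10)
  Stage 1: F_1 = 10^(1.37/10) = 1.371, G_1 = 10^(16.1/10) = 40.74
  Stage 2: F_2 = 10^(7.85/10) = 6.095, G_2 = 10^(−7.85/10) = 0.1641
  Stage 3: F_3 = 10^(1.37/10) = 1.371, G_3 = 10^(−1.37/10) = 0.7295
Friis cascade:
  F = 1.371 + (6.095 − 1)/40.74 + (1.371 − 1)/6.683 = 1.551
NF = 10 log₁₀(1.551) = 1.91 dB

1.91 dB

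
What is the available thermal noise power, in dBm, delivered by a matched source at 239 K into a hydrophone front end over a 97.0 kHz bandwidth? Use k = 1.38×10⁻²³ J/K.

−124.9 dBm

P_n = kTB = 1.38×10⁻²³ × 239 × 9.70×10⁴ = 3.20×10⁻¹⁶ W
In dBm: 10 log₁₀(3.20×10⁻¹⁶ / 10⁻³) = −124.9 dBm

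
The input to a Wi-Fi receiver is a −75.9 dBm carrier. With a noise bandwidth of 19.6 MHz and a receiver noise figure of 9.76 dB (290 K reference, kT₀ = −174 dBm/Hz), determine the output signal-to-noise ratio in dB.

Noise floor: N = −174 + 10 log₁₀(B) + NF
10 log₁₀(1.96×10⁷) = 72.92 dB
N = −174 + 72.92 + 9.76 = −91.32 dBm
SNR = P_sig − N = −75.9 − (−91.32) = 15.42 dB → 15.4 dB

15.4 dB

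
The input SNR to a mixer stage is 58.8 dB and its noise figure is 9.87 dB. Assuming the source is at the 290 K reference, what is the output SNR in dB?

48.93 dB

By definition F = SNR_in/SNR_out, so in dB: SNR_out = SNR_in − NF
SNR_out = 58.8 − 9.87 = 48.93 dB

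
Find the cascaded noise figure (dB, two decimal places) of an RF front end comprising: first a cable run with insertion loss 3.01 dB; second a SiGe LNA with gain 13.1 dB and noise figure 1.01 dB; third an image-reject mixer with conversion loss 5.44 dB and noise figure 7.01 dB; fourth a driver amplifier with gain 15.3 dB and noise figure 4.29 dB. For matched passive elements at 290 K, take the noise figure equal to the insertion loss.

Convert to linear (a loss of L dB is a gain of −L dB): F_i = 10^(NF_i/10), G_i = 10^(G_i,dB/10)
  Stage 1: F_1 = 10^(3.01/10) = 2.000, G_1 = 10^(−3.01/10) = 0.5000
  Stage 2: F_2 = 10^(1.01/10) = 1.262, G_2 = 10^(13.1/10) = 20.42
  Stage 3: F_3 = 10^(7.01/10) = 5.023, G_3 = 10^(−5.44/10) = 0.2858
  Stage 4: F_4 = 10^(4.29/10) = 2.685, G_4 = 10^(15.3/10) = 33.88
Friis cascade:
  F = 2.000 + (1.262 − 1)/0.5000 + (5.023 − 1)/10.21 + (2.685 − 1)/2.917 = 3.495
NF = 10 log₁₀(3.495) = 5.43 dB

5.43 dB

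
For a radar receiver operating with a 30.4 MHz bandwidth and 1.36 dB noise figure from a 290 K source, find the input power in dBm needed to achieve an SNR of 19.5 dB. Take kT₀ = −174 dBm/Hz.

Sensitivity = −174 + 10 log₁₀(B) + NF + SNR_min
= −174 + 74.83 + 1.36 + 19.5
= −78.31 dBm → −78.3 dBm

−78.3 dBm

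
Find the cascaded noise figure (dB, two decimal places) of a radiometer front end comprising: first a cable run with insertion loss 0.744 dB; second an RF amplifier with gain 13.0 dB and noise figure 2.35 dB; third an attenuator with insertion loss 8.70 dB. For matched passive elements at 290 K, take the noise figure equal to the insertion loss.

Convert to linear (a loss of L dB is a gain of −L dB): F_i = 10^(NF_i/10), G_i = 10^(G_i,dB/10)
  Stage 1: F_1 = 10^(0.744/10) = 1.187, G_1 = 10^(−0.744/10) = 0.8426
  Stage 2: F_2 = 10^(2.35/10) = 1.718, G_2 = 10^(13.0/10) = 19.95
  Stage 3: F_3 = 10^(8.70/10) = 7.413, G_3 = 10^(−8.70/10) = 0.1349
Friis cascade:
  F = 1.187 + (1.718 − 1)/0.8426 + (7.413 − 1)/16.81 = 2.420
NF = 10 log₁₀(2.420) = 3.84 dB

3.84 dB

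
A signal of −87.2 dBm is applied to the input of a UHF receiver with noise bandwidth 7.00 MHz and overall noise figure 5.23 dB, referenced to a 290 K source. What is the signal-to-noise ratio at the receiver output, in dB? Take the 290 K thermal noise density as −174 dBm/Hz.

Noise floor: N = −174 + 10 log₁₀(B) + NF
10 log₁₀(7.00×10⁶) = 68.45 dB
N = −174 + 68.45 + 5.23 = −100.32 dBm
SNR = P_sig − N = −87.2 − (−100.32) = 13.12 dB → 13.1 dB

13.1 dB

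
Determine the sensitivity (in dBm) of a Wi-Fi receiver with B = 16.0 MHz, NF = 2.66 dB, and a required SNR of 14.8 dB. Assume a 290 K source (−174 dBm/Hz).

−84.5 dBm

Sensitivity = −174 + 10 log₁₀(B) + NF + SNR_min
= −174 + 72.04 + 2.66 + 14.8
= −84.50 dBm → −84.5 dBm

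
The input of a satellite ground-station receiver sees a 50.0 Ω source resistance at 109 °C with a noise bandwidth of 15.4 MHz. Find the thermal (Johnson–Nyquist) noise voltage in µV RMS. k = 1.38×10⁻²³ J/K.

T = 109 °C + 273.15 = 382.15 K
V_n = √(4kTRB)
4kTRB = 4 × 1.38×10⁻²³ × 382.15 × 5.00×10¹ × 1.54×10⁷ = 1.62×10⁻¹¹ V²
V_n = √(1.62×10⁻¹¹) = 4.03×10⁻⁶ V = 4.03 µV

4.03 µV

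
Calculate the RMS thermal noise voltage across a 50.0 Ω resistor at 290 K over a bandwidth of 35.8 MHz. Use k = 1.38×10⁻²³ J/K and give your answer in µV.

5.35 µV

V_n = √(4kTRB)
4kTRB = 4 × 1.38×10⁻²³ × 290 × 5.00×10¹ × 3.58×10⁷ = 2.87×10⁻¹¹ V²
V_n = √(2.87×10⁻¹¹) = 5.35×10⁻⁶ V = 5.35 µV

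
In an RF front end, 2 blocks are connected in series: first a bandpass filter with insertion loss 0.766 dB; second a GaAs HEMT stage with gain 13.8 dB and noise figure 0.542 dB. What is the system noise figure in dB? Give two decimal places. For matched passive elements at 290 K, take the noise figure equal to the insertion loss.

Convert to linear (a loss of L dB is a gain of −L dB): F_i = 10^(NF_i/10), G_i = 10^(G_i,dB/10)
  Stage 1: F_1 = 10^(0.766/10) = 1.193, G_1 = 10^(−0.766/10) = 0.8383
  Stage 2: F_2 = 10^(0.542/10) = 1.133, G_2 = 10^(13.8/10) = 23.99
Friis cascade:
  F = 1.193 + (1.133 − 1)/0.8383 = 1.351
NF = 10 log₁₀(1.351) = 1.31 dB

1.31 dB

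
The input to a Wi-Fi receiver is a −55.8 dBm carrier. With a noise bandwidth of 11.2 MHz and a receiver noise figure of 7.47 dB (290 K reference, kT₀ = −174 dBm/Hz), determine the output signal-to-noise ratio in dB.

Noise floor: N = −174 + 10 log₁₀(B) + NF
10 log₁₀(1.12×10⁷) = 70.49 dB
N = −174 + 70.49 + 7.47 = −96.04 dBm
SNR = P_sig − N = −55.8 − (−96.04) = 40.24 dB → 40.2 dB

40.2 dB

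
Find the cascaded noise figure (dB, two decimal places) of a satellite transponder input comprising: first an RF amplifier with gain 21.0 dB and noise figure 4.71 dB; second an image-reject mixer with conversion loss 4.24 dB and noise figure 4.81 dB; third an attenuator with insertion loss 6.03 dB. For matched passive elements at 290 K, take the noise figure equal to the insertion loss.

Convert to linear (a loss of L dB is a gain of −L dB): F_i = 10^(NF_i/10), G_i = 10^(G_i,dB/10)
  Stage 1: F_1 = 10^(4.71/10) = 2.958, G_1 = 10^(21.0/10) = 125.9
  Stage 2: F_2 = 10^(4.81/10) = 3.027, G_2 = 10^(−4.24/10) = 0.3767
  Stage 3: F_3 = 10^(6.03/10) = 4.009, G_3 = 10^(−6.03/10) = 0.2495
Friis cascade:
  F = 2.958 + (3.027 − 1)/125.9 + (4.009 − 1)/47.42 = 3.038
NF = 10 log₁₀(3.038) = 4.83 dB

4.83 dB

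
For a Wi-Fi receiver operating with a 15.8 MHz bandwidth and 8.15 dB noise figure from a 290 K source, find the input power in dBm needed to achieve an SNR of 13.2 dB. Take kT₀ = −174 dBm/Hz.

−80.7 dBm

Sensitivity = −174 + 10 log₁₀(B) + NF + SNR_min
= −174 + 71.99 + 8.15 + 13.2
= −80.66 dBm → −80.7 dBm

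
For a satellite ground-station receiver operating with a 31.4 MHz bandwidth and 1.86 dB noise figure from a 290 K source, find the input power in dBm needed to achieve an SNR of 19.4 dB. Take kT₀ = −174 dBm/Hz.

−77.8 dBm

Sensitivity = −174 + 10 log₁₀(B) + NF + SNR_min
= −174 + 74.97 + 1.86 + 19.4
= −77.77 dBm → −77.8 dBm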